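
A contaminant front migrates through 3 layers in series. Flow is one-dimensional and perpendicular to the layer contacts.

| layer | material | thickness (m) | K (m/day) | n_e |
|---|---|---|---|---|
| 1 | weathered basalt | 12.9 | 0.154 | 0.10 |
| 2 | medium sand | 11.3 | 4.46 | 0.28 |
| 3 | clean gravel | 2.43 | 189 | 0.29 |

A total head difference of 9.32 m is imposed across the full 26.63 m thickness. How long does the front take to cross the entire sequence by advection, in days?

47.8

With flow normal to the layers, continuity requires the same specific discharge q through every layer.
Σ(b_i/K_i) = 12.9/0.154 + 11.3/4.46 + 2.43/189 = 86.31 d.
q = Δh / Σ(b_i/K_i) = 9.32 / 86.31 = 0.1080 m/day.
In each layer the seepage velocity is v_i = q/n_i, so the layer transit time is t_i = b_i·n_i / q:
  layer 1 (weathered basalt): t_1 = 12.9 × 0.10 / 0.1080 = 11.95 d
  layer 2 (medium sand): t_2 = 11.3 × 0.28 / 0.1080 = 29.30 d
  layer 3 (clean gravel): t_3 = 2.43 × 0.29 / 0.1080 = 6.526 d
Total t = Σ t_i = 47.77 days.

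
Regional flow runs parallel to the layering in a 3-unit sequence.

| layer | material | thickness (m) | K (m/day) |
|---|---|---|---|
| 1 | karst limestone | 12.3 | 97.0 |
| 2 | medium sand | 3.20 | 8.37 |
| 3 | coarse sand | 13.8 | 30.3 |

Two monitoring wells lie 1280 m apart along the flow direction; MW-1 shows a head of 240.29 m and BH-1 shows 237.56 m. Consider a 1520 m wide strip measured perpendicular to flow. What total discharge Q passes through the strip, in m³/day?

Flow is parallel to layering, so each bed carries its own Darcy discharge and the transmissivities add.
Σ(K_i·b_i) = 97.0×12.3 + 8.37×3.20 + 30.3×13.8 = 1638 m²/day.
Hydraulic gradient i = (240.29 − 237.56) / 1280 = 2.73 / 1280 = 0.002133.
Q = Σ(K_i·b_i) · W · i = 1638 × 1520 × 0.002133 = 5310 m³/day.

5310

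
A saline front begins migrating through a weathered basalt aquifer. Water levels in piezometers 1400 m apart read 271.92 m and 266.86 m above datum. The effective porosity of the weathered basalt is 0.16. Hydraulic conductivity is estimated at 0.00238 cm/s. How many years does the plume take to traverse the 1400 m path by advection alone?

Convert K: 0.00238 cm/s × 864 = 2.056 m/day.
Hydraulic gradient i = (271.92 − 266.86) / 1400 = 5.06 / 1400 = 0.003614.
Darcy flux q = K · i = 2.056 × 0.003614 = 0.007432 m/day.
Seepage velocity v = q / n_e = 0.007432 / 0.16 = 0.04645 m/day.
Travel time t = L / v = 1400 / 0.04645 = 30139 days = 82.52 years.

82.5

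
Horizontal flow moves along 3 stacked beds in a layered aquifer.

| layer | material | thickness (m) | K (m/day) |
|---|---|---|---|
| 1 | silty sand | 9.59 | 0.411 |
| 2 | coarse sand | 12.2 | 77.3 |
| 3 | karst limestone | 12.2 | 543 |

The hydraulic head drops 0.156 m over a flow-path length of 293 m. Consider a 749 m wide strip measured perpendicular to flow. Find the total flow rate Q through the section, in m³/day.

3020

Flow is parallel to layering, so each bed carries its own Darcy discharge and the transmissivities add.
Σ(K_i·b_i) = 0.411×9.59 + 77.3×12.2 + 543×12.2 = 7572 m²/day.
Hydraulic gradient i = Δh / L = 0.156 / 293 = 0.0005324.
Q = Σ(K_i·b_i) · W · i = 7572 × 749 × 0.0005324 = 3019 m³/day.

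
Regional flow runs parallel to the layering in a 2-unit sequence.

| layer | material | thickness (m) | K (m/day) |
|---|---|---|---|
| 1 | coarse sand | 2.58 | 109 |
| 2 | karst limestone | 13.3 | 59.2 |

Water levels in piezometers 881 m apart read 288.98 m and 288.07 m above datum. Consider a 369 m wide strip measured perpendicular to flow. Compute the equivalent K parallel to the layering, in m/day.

Flow is parallel to layering, so each bed carries its own Darcy discharge and the transmissivities add.
Σ(K_i·b_i) = 109×2.58 + 59.2×13.3 = 1069 m²/day.
Total thickness b = 15.88 m, so K_eq = Σ(K_i·b_i)/b = 67.29 m/day.

67.3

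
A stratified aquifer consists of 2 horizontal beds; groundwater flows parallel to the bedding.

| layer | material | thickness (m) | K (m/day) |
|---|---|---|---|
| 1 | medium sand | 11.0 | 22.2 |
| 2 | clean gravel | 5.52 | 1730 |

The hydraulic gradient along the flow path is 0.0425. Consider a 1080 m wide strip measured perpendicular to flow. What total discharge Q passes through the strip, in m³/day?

Flow is parallel to layering, so each bed carries its own Darcy discharge and the transmissivities add.
Σ(K_i·b_i) = 22.2×11.0 + 1730×5.52 = 9794 m²/day.
Hydraulic gradient i = 0.0425.
Q = Σ(K_i·b_i) · W · i = 9794 × 1080 × 0.04250 = 4.495e+05 m³/day.

450000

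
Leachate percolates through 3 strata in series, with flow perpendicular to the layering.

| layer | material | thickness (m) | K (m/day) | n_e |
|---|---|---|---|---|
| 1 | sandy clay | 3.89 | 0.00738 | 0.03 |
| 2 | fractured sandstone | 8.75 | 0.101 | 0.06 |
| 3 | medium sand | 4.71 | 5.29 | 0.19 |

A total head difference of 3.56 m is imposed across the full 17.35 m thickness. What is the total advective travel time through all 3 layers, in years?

With flow normal to the layers, continuity requires the same specific discharge q through every layer.
Σ(b_i/K_i) = 3.89/0.00738 + 8.75/0.101 + 4.71/5.29 = 614.6 d.
q = Δh / Σ(b_i/K_i) = 3.56 / 614.6 = 0.005792 m/day.
In each layer the seepage velocity is v_i = q/n_i, so the layer transit time is t_i = b_i·n_i / q:
  layer 1 (sandy clay): t_1 = 3.89 × 0.03 / 0.005792 = 20.15 d
  layer 2 (fractured sandstone): t_2 = 8.75 × 0.06 / 0.005792 = 90.64 d
  layer 3 (medium sand): t_3 = 4.71 × 0.19 / 0.005792 = 154.5 d
Total t = Σ t_i = 265.3 days = 0.7263 years.

0.726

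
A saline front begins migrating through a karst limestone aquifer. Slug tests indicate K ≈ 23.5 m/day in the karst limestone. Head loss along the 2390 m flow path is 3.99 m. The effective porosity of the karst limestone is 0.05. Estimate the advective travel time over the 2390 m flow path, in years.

8.34

Hydraulic gradient i = Δh / L = 3.99 / 2390 = 0.001669.
Darcy flux q = K · i = 23.50 × 0.001669 = 0.03923 m/day.
Seepage velocity v = q / n_e = 0.03923 / 0.05 = 0.7846 m/day.
Travel time t = L / v = 2390 / 0.7846 = 3046 days = 8.339 years.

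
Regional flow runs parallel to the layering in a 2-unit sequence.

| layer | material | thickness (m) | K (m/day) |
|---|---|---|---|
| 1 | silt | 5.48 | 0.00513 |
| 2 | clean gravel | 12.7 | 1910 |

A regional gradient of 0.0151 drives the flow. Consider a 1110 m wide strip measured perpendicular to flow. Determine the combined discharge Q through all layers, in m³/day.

Flow is parallel to layering, so each bed carries its own Darcy discharge and the transmissivities add.
Σ(K_i·b_i) = 0.00513×5.48 + 1910×12.7 = 24257 m²/day.
Hydraulic gradient i = 0.0151.
Q = Σ(K_i·b_i) · W · i = 24257 × 1110 × 0.01510 = 4.066e+05 m³/day.

407000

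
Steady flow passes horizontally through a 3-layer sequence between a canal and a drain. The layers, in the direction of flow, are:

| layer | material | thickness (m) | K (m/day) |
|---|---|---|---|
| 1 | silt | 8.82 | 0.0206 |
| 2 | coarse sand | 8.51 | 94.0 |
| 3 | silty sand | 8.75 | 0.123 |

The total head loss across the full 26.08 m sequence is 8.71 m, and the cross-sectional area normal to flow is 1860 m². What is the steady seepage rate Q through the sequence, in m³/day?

Flow is perpendicular to layering, so the layers act in series and the equivalent K is the thickness-weighted harmonic mean.
Total thickness L = 8.82 + 8.51 + 8.75 = 26.08 m.
Σ(b_i/K_i) = 8.82/0.0206 + 8.51/94.0 + 8.75/0.123 = 499.4 d.
K_eq = L / Σ(b_i/K_i) = 26.08 / 499.4 = 0.05222 m/day.
Q = K_eq · A · (Δh/L) = 0.05222 × 1860 × (8.71/26.08) = 32.44 m³/day.

32.4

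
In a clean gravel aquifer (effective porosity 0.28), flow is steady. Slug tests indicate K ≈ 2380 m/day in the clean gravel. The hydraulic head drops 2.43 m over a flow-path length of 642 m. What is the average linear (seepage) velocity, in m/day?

32.2

Hydraulic gradient i = Δh / L = 2.43 / 642 = 0.003785.
Darcy flux q = K · i = 2380 × 0.003785 = 9.008 m/day.
Seepage velocity v = q / n_e = 9.008 / 0.28 = 32.17 m/day.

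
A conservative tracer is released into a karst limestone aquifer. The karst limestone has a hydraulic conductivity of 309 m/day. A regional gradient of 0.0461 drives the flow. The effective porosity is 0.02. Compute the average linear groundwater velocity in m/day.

712

Hydraulic gradient i = 0.0461.
Darcy flux q = K · i = 309.0 × 0.04610 = 14.24 m/day.
Seepage velocity v = q / n_e = 14.24 / 0.02 = 712.2 m/day.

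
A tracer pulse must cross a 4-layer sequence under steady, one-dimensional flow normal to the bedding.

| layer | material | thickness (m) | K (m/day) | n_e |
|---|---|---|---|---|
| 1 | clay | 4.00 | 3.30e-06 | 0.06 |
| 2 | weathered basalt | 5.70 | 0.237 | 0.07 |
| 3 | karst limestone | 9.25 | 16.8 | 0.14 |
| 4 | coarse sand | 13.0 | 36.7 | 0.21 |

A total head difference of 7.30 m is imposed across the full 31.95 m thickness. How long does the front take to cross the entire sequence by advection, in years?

With flow normal to the layers, continuity requires the same specific discharge q through every layer.
Σ(b_i/K_i) = 4.00/3.30e-06 + 5.70/0.237 + 9.25/16.8 + 13.0/36.7 = 1.212e+06 d.
q = Δh / Σ(b_i/K_i) = 7.30 / 1.212e+06 = 6.022e-06 m/day.
In each layer the seepage velocity is v_i = q/n_i, so the layer transit time is t_i = b_i·n_i / q:
  layer 1 (clay): t_1 = 4.00 × 0.06 / 6.022e-06 = 39851 d
  layer 2 (weathered basalt): t_2 = 5.70 × 0.07 / 6.022e-06 = 66253 d
  layer 3 (karst limestone): t_3 = 9.25 × 0.14 / 6.022e-06 = 2.150e+05 d
  layer 4 (coarse sand): t_4 = 13.0 × 0.21 / 6.022e-06 = 4.533e+05 d
Total t = Σ t_i = 7.744e+05 days = 2120 years.

2120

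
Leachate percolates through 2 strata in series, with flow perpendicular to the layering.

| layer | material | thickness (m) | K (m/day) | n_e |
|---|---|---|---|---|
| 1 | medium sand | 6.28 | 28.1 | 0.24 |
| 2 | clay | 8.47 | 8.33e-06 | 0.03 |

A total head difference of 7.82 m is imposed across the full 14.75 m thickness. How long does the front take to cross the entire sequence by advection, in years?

With flow normal to the layers, continuity requires the same specific discharge q through every layer.
Σ(b_i/K_i) = 6.28/28.1 + 8.47/8.33e-06 = 1.017e+06 d.
q = Δh / Σ(b_i/K_i) = 7.82 / 1.017e+06 = 7.691e-06 m/day.
In each layer the seepage velocity is v_i = q/n_i, so the layer transit time is t_i = b_i·n_i / q:
  layer 1 (medium sand): t_1 = 6.28 × 0.24 / 7.691e-06 = 1.960e+05 d
  layer 2 (clay): t_2 = 8.47 × 0.03 / 7.691e-06 = 33040 d
Total t = Σ t_i = 2.290e+05 days = 627.0 years.

627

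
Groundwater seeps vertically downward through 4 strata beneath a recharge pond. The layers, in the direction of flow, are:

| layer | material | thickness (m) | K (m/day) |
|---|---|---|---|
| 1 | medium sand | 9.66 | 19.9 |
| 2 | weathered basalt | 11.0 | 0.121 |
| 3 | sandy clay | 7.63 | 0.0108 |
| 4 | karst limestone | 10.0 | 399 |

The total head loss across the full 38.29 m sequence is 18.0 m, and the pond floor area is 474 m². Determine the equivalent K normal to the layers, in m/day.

0.0480

Flow is perpendicular to layering, so the layers act in series and the equivalent K is the thickness-weighted harmonic mean.
Total thickness L = 9.66 + 11.0 + 7.63 + 10.0 = 38.29 m.
Σ(b_i/K_i) = 9.66/19.9 + 11.0/0.121 + 7.63/0.0108 + 10.0/399 = 797.9 d.
K_eq = L / Σ(b_i/K_i) = 38.29 / 797.9 = 0.04799 m/day.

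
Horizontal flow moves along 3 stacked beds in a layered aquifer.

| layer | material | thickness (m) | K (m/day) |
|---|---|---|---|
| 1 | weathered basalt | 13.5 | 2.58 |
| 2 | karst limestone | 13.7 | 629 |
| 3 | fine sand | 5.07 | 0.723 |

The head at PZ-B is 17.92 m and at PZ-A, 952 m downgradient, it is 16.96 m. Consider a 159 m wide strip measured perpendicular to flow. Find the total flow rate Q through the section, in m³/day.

Flow is parallel to layering, so each bed carries its own Darcy discharge and the transmissivities add.
Σ(K_i·b_i) = 2.58×13.5 + 629×13.7 + 0.723×5.07 = 8656 m²/day.
Hydraulic gradient i = (17.92 − 16.96) / 952 = 0.96 / 952 = 0.001008.
Q = Σ(K_i·b_i) · W · i = 8656 × 159 × 0.001008 = 1388 m³/day.

1390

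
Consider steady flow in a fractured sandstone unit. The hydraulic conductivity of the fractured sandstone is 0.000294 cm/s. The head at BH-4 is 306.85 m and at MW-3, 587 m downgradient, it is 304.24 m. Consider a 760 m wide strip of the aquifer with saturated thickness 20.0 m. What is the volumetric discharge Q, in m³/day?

17.2

Convert K: 0.000294 cm/s × 864 = 0.2540 m/day.
Cross-sectional area A = 760 × 20.0 = 15200 m².
Hydraulic gradient i = (306.85 − 304.24) / 587 = 2.61 / 587 = 0.004446.
Darcy's law: Q = K · A · i = 0.2540 × 15200 × 0.004446 = 17.17 m³/day.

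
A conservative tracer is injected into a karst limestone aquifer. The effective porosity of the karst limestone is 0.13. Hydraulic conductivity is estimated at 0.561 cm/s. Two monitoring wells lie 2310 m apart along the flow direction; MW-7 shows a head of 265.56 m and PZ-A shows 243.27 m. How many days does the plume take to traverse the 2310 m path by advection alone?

64.2

Convert K: 0.561 cm/s × 864 = 484.7 m/day.
Hydraulic gradient i = (265.56 − 243.27) / 2310 = 22.29 / 2310 = 0.009649.
Darcy flux q = K · i = 484.7 × 0.009649 = 4.677 m/day.
Seepage velocity v = q / n_e = 4.677 / 0.13 = 35.98 m/day.
Travel time t = L / v = 2310 / 35.98 = 64.21 days.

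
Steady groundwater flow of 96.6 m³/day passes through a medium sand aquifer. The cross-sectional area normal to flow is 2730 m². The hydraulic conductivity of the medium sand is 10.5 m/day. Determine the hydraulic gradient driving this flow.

0.00337

From Q = K·A·i, i = Q / (K·A) = 96.6 / (10.50 × 2730) = 0.003370.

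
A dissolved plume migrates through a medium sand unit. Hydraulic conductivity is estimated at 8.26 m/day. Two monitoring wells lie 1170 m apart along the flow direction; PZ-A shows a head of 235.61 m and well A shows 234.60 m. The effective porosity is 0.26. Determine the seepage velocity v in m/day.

Hydraulic gradient i = (235.61 − 234.60) / 1170 = 1.01 / 1170 = 0.0008632.
Darcy flux q = K · i = 8.260 × 0.0008632 = 0.007130 m/day.
Seepage velocity v = q / n_e = 0.007130 / 0.26 = 0.02742 m/day.

0.0274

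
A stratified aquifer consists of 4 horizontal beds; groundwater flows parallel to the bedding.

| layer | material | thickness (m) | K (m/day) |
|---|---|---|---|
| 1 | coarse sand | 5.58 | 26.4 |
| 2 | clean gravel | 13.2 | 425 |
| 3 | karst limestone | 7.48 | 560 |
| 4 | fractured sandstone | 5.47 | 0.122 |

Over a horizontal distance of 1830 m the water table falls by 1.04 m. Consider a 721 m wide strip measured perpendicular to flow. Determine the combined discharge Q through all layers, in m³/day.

Flow is parallel to layering, so each bed carries its own Darcy discharge and the transmissivities add.
Σ(K_i·b_i) = 26.4×5.58 + 425×13.2 + 560×7.48 + 0.122×5.47 = 9947 m²/day.
Hydraulic gradient i = Δh / L = 1.04 / 1830 = 0.0005683.
Q = Σ(K_i·b_i) · W · i = 9947 × 721 × 0.0005683 = 4076 m³/day.

4080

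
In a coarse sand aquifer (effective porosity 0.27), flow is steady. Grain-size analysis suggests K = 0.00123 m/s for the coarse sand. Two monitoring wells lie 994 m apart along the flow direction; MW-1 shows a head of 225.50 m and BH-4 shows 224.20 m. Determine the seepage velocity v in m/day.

0.515

Convert K: 0.00123 m/s × 86400 = 106.3 m/day.
Hydraulic gradient i = (225.50 − 224.20) / 994 = 1.3 / 994 = 0.001308.
Darcy flux q = K · i = 106.3 × 0.001308 = 0.1390 m/day.
Seepage velocity v = q / n_e = 0.1390 / 0.27 = 0.5148 m/day.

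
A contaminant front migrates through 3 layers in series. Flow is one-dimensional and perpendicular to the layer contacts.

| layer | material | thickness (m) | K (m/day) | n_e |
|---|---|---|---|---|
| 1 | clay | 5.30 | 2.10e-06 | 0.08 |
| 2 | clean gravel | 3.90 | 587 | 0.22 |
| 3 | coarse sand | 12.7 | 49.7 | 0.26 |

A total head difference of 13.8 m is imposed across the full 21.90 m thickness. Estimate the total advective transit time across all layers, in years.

With flow normal to the layers, continuity requires the same specific discharge q through every layer.
Σ(b_i/K_i) = 5.30/2.10e-06 + 3.90/587 + 12.7/49.7 = 2.524e+06 d.
q = Δh / Σ(b_i/K_i) = 13.8 / 2.524e+06 = 5.468e-06 m/day.
In each layer the seepage velocity is v_i = q/n_i, so the layer transit time is t_i = b_i·n_i / q:
  layer 1 (clay): t_1 = 5.30 × 0.08 / 5.468e-06 = 77543 d
  layer 2 (clean gravel): t_2 = 3.90 × 0.22 / 5.468e-06 = 1.569e+05 d
  layer 3 (coarse sand): t_3 = 12.7 × 0.26 / 5.468e-06 = 6.039e+05 d
Total t = Σ t_i = 8.383e+05 days = 2295 years.

2300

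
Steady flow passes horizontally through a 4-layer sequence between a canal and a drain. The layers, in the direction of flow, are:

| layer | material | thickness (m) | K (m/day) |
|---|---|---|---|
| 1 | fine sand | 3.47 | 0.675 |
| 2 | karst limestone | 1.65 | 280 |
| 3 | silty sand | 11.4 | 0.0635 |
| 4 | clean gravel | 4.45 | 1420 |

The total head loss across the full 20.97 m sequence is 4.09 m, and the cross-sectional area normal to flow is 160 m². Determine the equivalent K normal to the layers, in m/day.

Flow is perpendicular to layering, so the layers act in series and the equivalent K is the thickness-weighted harmonic mean.
Total thickness L = 3.47 + 1.65 + 11.4 + 4.45 = 20.97 m.
Σ(b_i/K_i) = 3.47/0.675 + 1.65/280 + 11.4/0.0635 + 4.45/1420 = 184.7 d.
K_eq = L / Σ(b_i/K_i) = 20.97 / 184.7 = 0.1135 m/day.

0.114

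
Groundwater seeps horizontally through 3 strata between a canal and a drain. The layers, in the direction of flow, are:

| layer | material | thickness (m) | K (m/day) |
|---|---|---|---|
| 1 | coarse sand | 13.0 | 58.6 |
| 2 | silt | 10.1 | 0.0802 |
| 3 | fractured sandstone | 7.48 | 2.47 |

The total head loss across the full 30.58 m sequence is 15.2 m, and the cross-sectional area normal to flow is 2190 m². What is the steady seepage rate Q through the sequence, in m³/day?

Flow is perpendicular to layering, so the layers act in series and the equivalent K is the thickness-weighted harmonic mean.
Total thickness L = 13.0 + 10.1 + 7.48 = 30.58 m.
Σ(b_i/K_i) = 13.0/58.6 + 10.1/0.0802 + 7.48/2.47 = 129.2 d.
K_eq = L / Σ(b_i/K_i) = 30.58 / 129.2 = 0.2367 m/day.
Q = K_eq · A · (Δh/L) = 0.2367 × 2190 × (15.2/30.58) = 257.7 m³/day.

258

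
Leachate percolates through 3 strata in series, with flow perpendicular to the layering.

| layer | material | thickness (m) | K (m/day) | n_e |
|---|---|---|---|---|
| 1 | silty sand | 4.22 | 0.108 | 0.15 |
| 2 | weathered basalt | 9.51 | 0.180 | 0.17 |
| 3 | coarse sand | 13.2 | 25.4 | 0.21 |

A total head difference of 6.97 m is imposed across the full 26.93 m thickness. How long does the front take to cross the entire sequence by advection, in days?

66.6

With flow normal to the layers, continuity requires the same specific discharge q through every layer.
Σ(b_i/K_i) = 4.22/0.108 + 9.51/0.180 + 13.2/25.4 = 92.43 d.
q = Δh / Σ(b_i/K_i) = 6.97 / 92.43 = 0.07541 m/day.
In each layer the seepage velocity is v_i = q/n_i, so the layer transit time is t_i = b_i·n_i / q:
  layer 1 (silty sand): t_1 = 4.22 × 0.15 / 0.07541 = 8.394 d
  layer 2 (weathered basalt): t_2 = 9.51 × 0.17 / 0.07541 = 21.44 d
  layer 3 (coarse sand): t_3 = 13.2 × 0.21 / 0.07541 = 36.76 d
Total t = Σ t_i = 66.59 days.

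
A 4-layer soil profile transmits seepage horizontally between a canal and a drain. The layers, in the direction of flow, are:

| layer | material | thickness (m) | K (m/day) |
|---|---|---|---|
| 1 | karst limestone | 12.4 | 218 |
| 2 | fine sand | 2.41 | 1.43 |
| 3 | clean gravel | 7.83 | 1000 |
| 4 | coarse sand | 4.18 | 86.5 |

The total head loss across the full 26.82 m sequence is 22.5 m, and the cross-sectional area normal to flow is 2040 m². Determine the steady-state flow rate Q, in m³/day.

25500

Flow is perpendicular to layering, so the layers act in series and the equivalent K is the thickness-weighted harmonic mean.
Total thickness L = 12.4 + 2.41 + 7.83 + 4.18 = 26.82 m.
Σ(b_i/K_i) = 12.4/218 + 2.41/1.43 + 7.83/1000 + 4.18/86.5 = 1.798 d.
K_eq = L / Σ(b_i/K_i) = 26.82 / 1.798 = 14.91 m/day.
Q = K_eq · A · (Δh/L) = 14.91 × 2040 × (22.5/26.82) = 25523 m³/day.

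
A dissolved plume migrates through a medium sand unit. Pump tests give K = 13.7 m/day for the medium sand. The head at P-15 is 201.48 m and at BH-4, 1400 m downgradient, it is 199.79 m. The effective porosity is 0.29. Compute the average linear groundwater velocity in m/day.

0.0570

Hydraulic gradient i = (201.48 − 199.79) / 1400 = 1.69 / 1400 = 0.001207.
Darcy flux q = K · i = 13.70 × 0.001207 = 0.01654 m/day.
Seepage velocity v = q / n_e = 0.01654 / 0.29 = 0.05703 m/day.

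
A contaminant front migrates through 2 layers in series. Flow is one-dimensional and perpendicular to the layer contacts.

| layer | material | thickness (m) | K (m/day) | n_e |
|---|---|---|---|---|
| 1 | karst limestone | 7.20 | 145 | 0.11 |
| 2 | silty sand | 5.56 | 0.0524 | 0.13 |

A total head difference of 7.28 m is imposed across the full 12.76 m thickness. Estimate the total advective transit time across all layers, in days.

With flow normal to the layers, continuity requires the same specific discharge q through every layer.
Σ(b_i/K_i) = 7.20/145 + 5.56/0.0524 = 106.2 d.
q = Δh / Σ(b_i/K_i) = 7.28 / 106.2 = 0.06858 m/day.
In each layer the seepage velocity is v_i = q/n_i, so the layer transit time is t_i = b_i·n_i / q:
  layer 1 (karst limestone): t_1 = 7.20 × 0.11 / 0.06858 = 11.55 d
  layer 2 (silty sand): t_2 = 5.56 × 0.13 / 0.06858 = 10.54 d
Total t = Σ t_i = 22.09 days.

22.1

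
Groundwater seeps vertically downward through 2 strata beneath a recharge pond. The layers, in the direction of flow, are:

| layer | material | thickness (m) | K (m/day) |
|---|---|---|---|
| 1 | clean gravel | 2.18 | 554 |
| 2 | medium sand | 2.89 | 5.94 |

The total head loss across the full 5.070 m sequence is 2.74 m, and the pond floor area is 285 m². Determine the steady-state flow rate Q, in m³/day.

1590

Flow is perpendicular to layering, so the layers act in series and the equivalent K is the thickness-weighted harmonic mean.
Total thickness L = 2.18 + 2.89 = 5.070 m.
Σ(b_i/K_i) = 2.18/554 + 2.89/5.94 = 0.4905 d.
K_eq = L / Σ(b_i/K_i) = 5.070 / 0.4905 = 10.34 m/day.
Q = K_eq · A · (Δh/L) = 10.34 × 285 × (2.74/5.070) = 1592 m³/day.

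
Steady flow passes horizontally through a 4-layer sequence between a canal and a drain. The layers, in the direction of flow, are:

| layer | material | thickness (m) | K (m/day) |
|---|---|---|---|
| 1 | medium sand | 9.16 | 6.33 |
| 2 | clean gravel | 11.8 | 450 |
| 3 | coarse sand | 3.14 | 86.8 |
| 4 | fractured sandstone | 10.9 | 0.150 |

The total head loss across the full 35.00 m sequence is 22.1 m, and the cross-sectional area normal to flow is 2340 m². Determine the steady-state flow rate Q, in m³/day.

697

Flow is perpendicular to layering, so the layers act in series and the equivalent K is the thickness-weighted harmonic mean.
Total thickness L = 9.16 + 11.8 + 3.14 + 10.9 = 35.00 m.
Σ(b_i/K_i) = 9.16/6.33 + 11.8/450 + 3.14/86.8 + 10.9/0.150 = 74.18 d.
K_eq = L / Σ(b_i/K_i) = 35.00 / 74.18 = 0.4718 m/day.
Q = K_eq · A · (Δh/L) = 0.4718 × 2340 × (22.1/35.00) = 697.2 m³/day.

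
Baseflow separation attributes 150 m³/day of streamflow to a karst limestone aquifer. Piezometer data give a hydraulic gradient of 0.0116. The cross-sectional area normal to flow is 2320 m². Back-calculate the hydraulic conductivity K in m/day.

Hydraulic gradient i = 0.0116.
From Q = K·A·i, K = Q / (A·i) = 150 / (2320 × 0.01160) = 5.574 m/day.

5.57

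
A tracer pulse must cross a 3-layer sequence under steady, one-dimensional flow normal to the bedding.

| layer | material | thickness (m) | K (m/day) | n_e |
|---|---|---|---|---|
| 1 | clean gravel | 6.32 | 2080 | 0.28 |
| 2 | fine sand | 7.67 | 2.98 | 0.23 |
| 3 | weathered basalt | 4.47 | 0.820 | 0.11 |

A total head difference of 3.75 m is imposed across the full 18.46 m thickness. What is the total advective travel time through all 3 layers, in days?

8.62

With flow normal to the layers, continuity requires the same specific discharge q through every layer.
Σ(b_i/K_i) = 6.32/2080 + 7.67/2.98 + 4.47/0.820 = 8.028 d.
q = Δh / Σ(b_i/K_i) = 3.75 / 8.028 = 0.4671 m/day.
In each layer the seepage velocity is v_i = q/n_i, so the layer transit time is t_i = b_i·n_i / q:
  layer 1 (clean gravel): t_1 = 6.32 × 0.28 / 0.4671 = 3.788 d
  layer 2 (fine sand): t_2 = 7.67 × 0.23 / 0.4671 = 3.777 d
  layer 3 (weathered basalt): t_3 = 4.47 × 0.11 / 0.4671 = 1.053 d
Total t = Σ t_i = 8.618 days.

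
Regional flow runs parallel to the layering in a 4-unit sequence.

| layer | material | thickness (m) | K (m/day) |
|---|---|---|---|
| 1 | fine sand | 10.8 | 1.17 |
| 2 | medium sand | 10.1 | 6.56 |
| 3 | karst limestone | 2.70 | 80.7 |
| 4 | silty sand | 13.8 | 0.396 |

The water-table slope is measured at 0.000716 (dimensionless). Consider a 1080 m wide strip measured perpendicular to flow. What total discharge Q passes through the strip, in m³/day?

234

Flow is parallel to layering, so each bed carries its own Darcy discharge and the transmissivities add.
Σ(K_i·b_i) = 1.17×10.8 + 6.56×10.1 + 80.7×2.70 + 0.396×13.8 = 302.2 m²/day.
Hydraulic gradient i = 0.000716.
Q = Σ(K_i·b_i) · W · i = 302.2 × 1080 × 0.0007160 = 233.7 m³/day.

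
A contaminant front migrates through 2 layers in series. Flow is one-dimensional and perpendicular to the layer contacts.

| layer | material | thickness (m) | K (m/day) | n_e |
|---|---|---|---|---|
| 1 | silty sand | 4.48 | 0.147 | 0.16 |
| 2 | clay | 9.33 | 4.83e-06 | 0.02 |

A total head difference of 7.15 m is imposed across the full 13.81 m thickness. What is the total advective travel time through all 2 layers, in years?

668

With flow normal to the layers, continuity requires the same specific discharge q through every layer.
Σ(b_i/K_i) = 4.48/0.147 + 9.33/4.83e-06 = 1.932e+06 d.
q = Δh / Σ(b_i/K_i) = 7.15 / 1.932e+06 = 3.701e-06 m/day.
In each layer the seepage velocity is v_i = q/n_i, so the layer transit time is t_i = b_i·n_i / q:
  layer 1 (silty sand): t_1 = 4.48 × 0.16 / 3.701e-06 = 1.937e+05 d
  layer 2 (clay): t_2 = 9.33 × 0.02 / 3.701e-06 = 50414 d
Total t = Σ t_i = 2.441e+05 days = 668.2 years.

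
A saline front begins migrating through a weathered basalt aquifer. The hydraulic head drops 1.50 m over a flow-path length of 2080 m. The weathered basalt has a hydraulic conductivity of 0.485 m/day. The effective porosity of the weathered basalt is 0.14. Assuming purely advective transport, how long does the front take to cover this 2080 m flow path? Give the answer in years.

Hydraulic gradient i = Δh / L = 1.50 / 2080 = 0.0007212.
Darcy flux q = K · i = 0.4850 × 0.0007212 = 0.0003498 m/day.
Seepage velocity v = q / n_e = 0.0003498 / 0.14 = 0.002498 m/day.
Travel time t = L / v = 2080 / 0.002498 = 8.326e+05 days = 2279 years.

2280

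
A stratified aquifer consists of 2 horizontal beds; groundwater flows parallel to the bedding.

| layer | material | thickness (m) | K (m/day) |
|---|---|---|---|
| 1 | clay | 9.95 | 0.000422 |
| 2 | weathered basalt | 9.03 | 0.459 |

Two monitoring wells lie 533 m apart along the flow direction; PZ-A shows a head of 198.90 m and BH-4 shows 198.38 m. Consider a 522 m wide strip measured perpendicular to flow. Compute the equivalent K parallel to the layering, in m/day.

Flow is parallel to layering, so each bed carries its own Darcy discharge and the transmissivities add.
Σ(K_i·b_i) = 0.000422×9.95 + 0.459×9.03 = 4.149 m²/day.
Total thickness b = 18.98 m, so K_eq = Σ(K_i·b_i)/b = 0.2186 m/day.

0.219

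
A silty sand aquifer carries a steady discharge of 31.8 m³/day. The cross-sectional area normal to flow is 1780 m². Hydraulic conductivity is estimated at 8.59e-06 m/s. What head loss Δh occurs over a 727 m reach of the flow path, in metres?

17.5

Convert K: 8.59e-06 m/s × 86400 = 0.7422 m/day.
From Q = K·A·i, i = Q / (K·A) = 31.8 / (0.7422 × 1780) = 0.02407.
Head loss Δh = i · L = 0.02407 × 727 = 17.50 m.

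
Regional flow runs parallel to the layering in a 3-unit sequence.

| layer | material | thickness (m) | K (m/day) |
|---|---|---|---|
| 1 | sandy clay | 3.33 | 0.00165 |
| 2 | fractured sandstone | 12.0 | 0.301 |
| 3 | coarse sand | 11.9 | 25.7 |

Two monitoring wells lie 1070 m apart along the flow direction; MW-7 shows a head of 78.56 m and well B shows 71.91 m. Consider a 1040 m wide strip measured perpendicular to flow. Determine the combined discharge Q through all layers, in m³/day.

2000

Flow is parallel to layering, so each bed carries its own Darcy discharge and the transmissivities add.
Σ(K_i·b_i) = 0.00165×3.33 + 0.301×12.0 + 25.7×11.9 = 309.4 m²/day.
Hydraulic gradient i = (78.56 − 71.91) / 1070 = 6.65 / 1070 = 0.006215.
Q = Σ(K_i·b_i) · W · i = 309.4 × 1040 × 0.006215 = 2000 m³/day.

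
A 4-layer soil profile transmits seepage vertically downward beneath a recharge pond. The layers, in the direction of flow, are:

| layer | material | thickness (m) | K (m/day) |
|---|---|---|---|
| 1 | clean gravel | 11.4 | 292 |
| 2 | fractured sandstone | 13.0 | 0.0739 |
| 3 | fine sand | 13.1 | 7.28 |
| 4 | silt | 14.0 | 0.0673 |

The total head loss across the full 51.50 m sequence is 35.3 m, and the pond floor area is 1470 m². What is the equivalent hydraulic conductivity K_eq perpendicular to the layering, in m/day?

Flow is perpendicular to layering, so the layers act in series and the equivalent K is the thickness-weighted harmonic mean.
Total thickness L = 11.4 + 13.0 + 13.1 + 14.0 = 51.50 m.
Σ(b_i/K_i) = 11.4/292 + 13.0/0.0739 + 13.1/7.28 + 14.0/0.0673 = 385.8 d.
K_eq = L / Σ(b_i/K_i) = 51.50 / 385.8 = 0.1335 m/day.

0.133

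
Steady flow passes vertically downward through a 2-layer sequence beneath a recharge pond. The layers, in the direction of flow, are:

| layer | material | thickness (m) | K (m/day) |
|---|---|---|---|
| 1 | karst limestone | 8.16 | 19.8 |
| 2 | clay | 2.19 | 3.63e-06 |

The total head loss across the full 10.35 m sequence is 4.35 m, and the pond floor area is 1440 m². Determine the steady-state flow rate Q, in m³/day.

Flow is perpendicular to layering, so the layers act in series and the equivalent K is the thickness-weighted harmonic mean.
Total thickness L = 8.16 + 2.19 = 10.35 m.
Σ(b_i/K_i) = 8.16/19.8 + 2.19/3.63e-06 = 6.033e+05 d.
K_eq = L / Σ(b_i/K_i) = 10.35 / 6.033e+05 = 1.716e-05 m/day.
Q = K_eq · A · (Δh/L) = 1.716e-05 × 1440 × (4.35/10.35) = 0.01038 m³/day.

0.0104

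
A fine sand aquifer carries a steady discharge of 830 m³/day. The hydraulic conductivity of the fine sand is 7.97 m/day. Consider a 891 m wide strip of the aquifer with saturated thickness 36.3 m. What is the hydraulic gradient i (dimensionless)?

Cross-sectional area A = 891 × 36.3 = 32343 m².
From Q = K·A·i, i = Q / (K·A) = 830 / (7.970 × 32343) = 0.003220.

0.00322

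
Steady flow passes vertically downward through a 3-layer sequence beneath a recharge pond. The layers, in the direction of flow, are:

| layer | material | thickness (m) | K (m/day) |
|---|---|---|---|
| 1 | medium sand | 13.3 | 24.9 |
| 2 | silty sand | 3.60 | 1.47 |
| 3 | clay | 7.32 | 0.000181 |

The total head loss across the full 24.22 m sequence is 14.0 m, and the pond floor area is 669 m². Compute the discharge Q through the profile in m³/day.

Flow is perpendicular to layering, so the layers act in series and the equivalent K is the thickness-weighted harmonic mean.
Total thickness L = 13.3 + 3.60 + 7.32 = 24.22 m.
Σ(b_i/K_i) = 13.3/24.9 + 3.60/1.47 + 7.32/0.000181 = 40445 d.
K_eq = L / Σ(b_i/K_i) = 24.22 / 40445 = 0.0005988 m/day.
Q = K_eq · A · (Δh/L) = 0.0005988 × 669 × (14.0/24.22) = 0.2316 m³/day.

0.232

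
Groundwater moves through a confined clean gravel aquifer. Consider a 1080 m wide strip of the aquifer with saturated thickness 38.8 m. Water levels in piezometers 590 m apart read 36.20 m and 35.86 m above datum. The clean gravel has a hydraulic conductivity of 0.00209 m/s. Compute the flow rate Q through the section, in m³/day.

Convert K: 0.00209 m/s × 86400 = 180.6 m/day.
Cross-sectional area A = 1080 × 38.8 = 41904 m².
Hydraulic gradient i = (36.20 − 35.86) / 590 = 0.34 / 590 = 0.0005763.
Darcy's law: Q = K · A · i = 180.6 × 41904 × 0.0005763 = 4361 m³/day.

4360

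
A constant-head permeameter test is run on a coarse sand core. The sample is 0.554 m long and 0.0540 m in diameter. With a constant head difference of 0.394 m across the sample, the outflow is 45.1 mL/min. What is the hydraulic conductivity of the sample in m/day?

39.9

Cross-sectional area A = π·(d/2)² = π × (0.0540/2)² = 0.002290 m².
Convert discharge: 45.1 mL/min = 7.517e-07 m³/s.
Darcy's law rearranged: K = Q·L / (A·Δh) = 7.517e-07 × 0.554 / (0.002290 × 0.394) = 0.0004615 m/s = 39.87 m/day.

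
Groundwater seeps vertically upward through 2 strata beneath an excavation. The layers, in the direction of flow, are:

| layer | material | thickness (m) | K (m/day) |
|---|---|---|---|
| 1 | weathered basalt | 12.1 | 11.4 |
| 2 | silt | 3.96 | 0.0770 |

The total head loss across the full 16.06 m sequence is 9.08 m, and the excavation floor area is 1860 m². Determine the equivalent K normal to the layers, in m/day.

Flow is perpendicular to layering, so the layers act in series and the equivalent K is the thickness-weighted harmonic mean.
Total thickness L = 12.1 + 3.96 = 16.06 m.
Σ(b_i/K_i) = 12.1/11.4 + 3.96/0.0770 = 52.49 d.
K_eq = L / Σ(b_i/K_i) = 16.06 / 52.49 = 0.3060 m/day.

0.306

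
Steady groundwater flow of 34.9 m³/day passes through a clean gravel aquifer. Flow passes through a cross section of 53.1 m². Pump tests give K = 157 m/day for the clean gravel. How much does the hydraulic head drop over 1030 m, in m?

From Q = K·A·i, i = Q / (K·A) = 34.9 / (157.0 × 53.10) = 0.004186.
Head loss Δh = i · L = 0.004186 × 1030 = 4.312 m.

4.31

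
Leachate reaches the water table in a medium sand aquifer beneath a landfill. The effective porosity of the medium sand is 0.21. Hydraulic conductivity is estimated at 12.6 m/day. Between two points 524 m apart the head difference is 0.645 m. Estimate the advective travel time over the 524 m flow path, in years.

19.4

Hydraulic gradient i = Δh / L = 0.645 / 524 = 0.001231.
Darcy flux q = K · i = 12.60 × 0.001231 = 0.01551 m/day.
Seepage velocity v = q / n_e = 0.01551 / 0.21 = 0.07385 m/day.
Travel time t = L / v = 524 / 0.07385 = 7095 days = 19.43 years.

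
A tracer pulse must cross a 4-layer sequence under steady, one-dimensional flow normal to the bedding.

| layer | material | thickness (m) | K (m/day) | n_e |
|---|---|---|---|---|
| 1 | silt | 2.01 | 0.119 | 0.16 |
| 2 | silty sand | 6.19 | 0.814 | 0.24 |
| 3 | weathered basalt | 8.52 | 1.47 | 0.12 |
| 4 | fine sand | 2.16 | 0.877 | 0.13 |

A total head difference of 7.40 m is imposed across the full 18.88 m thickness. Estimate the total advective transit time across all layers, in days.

With flow normal to the layers, continuity requires the same specific discharge q through every layer.
Σ(b_i/K_i) = 2.01/0.119 + 6.19/0.814 + 8.52/1.47 + 2.16/0.877 = 32.75 d.
q = Δh / Σ(b_i/K_i) = 7.40 / 32.75 = 0.2259 m/day.
In each layer the seepage velocity is v_i = q/n_i, so the layer transit time is t_i = b_i·n_i / q:
  layer 1 (silt): t_1 = 2.01 × 0.16 / 0.2259 = 1.423 d
  layer 2 (silty sand): t_2 = 6.19 × 0.24 / 0.2259 = 6.576 d
  layer 3 (weathered basalt): t_3 = 8.52 × 0.12 / 0.2259 = 4.525 d
  layer 4 (fine sand): t_4 = 2.16 × 0.13 / 0.2259 = 1.243 d
Total t = Σ t_i = 13.77 days.

13.8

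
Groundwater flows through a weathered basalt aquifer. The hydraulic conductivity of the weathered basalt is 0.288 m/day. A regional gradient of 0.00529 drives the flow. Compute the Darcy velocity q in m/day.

Hydraulic gradient i = 0.00529.
Specific discharge q = K · i = 0.2880 × 0.005290 = 0.001524 m/day.

0.00152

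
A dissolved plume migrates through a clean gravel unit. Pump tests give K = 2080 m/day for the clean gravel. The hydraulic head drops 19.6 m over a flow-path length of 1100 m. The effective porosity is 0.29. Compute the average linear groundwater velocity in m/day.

Hydraulic gradient i = Δh / L = 19.6 / 1100 = 0.01782.
Darcy flux q = K · i = 2080 × 0.01782 = 37.06 m/day.
Seepage velocity v = q / n_e = 37.06 / 0.29 = 127.8 m/day.

128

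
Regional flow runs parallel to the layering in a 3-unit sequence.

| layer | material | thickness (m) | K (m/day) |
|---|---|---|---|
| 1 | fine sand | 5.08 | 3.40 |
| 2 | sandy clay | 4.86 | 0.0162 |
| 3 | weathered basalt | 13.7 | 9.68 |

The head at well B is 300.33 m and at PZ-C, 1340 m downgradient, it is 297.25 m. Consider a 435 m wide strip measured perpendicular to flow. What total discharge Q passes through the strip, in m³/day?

Flow is parallel to layering, so each bed carries its own Darcy discharge and the transmissivities add.
Σ(K_i·b_i) = 3.40×5.08 + 0.0162×4.86 + 9.68×13.7 = 150.0 m²/day.
Hydraulic gradient i = (300.33 − 297.25) / 1340 = 3.08 / 1340 = 0.002299.
Q = Σ(K_i·b_i) · W · i = 150.0 × 435 × 0.002299 = 149.9 m³/day.

150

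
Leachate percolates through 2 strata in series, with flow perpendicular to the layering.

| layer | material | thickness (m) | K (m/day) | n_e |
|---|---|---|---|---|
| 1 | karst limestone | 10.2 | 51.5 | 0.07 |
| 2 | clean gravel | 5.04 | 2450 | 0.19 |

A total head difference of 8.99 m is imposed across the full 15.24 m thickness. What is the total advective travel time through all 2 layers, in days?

0.0372

With flow normal to the layers, continuity requires the same specific discharge q through every layer.
Σ(b_i/K_i) = 10.2/51.5 + 5.04/2450 = 0.2001 d.
q = Δh / Σ(b_i/K_i) = 8.99 / 0.2001 = 44.92 m/day.
In each layer the seepage velocity is v_i = q/n_i, so the layer transit time is t_i = b_i·n_i / q:
  layer 1 (karst limestone): t_1 = 10.2 × 0.07 / 44.92 = 0.01589 d
  layer 2 (clean gravel): t_2 = 5.04 × 0.19 / 44.92 = 0.02132 d
Total t = Σ t_i = 0.03721 days.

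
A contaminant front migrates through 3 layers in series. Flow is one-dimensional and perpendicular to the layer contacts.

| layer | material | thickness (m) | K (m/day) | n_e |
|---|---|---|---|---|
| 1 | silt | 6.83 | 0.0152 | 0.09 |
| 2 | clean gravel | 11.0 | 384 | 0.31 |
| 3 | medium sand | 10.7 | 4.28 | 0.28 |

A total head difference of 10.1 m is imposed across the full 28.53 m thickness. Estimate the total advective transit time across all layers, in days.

With flow normal to the layers, continuity requires the same specific discharge q through every layer.
Σ(b_i/K_i) = 6.83/0.0152 + 11.0/384 + 10.7/4.28 = 451.9 d.
q = Δh / Σ(b_i/K_i) = 10.1 / 451.9 = 0.02235 m/day.
In each layer the seepage velocity is v_i = q/n_i, so the layer transit time is t_i = b_i·n_i / q:
  layer 1 (silt): t_1 = 6.83 × 0.09 / 0.02235 = 27.50 d
  layer 2 (clean gravel): t_2 = 11.0 × 0.31 / 0.02235 = 152.6 d
  layer 3 (medium sand): t_3 = 10.7 × 0.28 / 0.02235 = 134.0 d
Total t = Σ t_i = 314.1 days.

314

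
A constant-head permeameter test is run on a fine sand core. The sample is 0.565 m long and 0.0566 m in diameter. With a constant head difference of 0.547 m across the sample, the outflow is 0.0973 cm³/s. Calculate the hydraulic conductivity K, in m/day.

Cross-sectional area A = π·(d/2)² = π × (0.0566/2)² = 0.002516 m².
Convert discharge: 0.0973 cm³/s = 9.730e-08 m³/s.
Darcy's law rearranged: K = Q·L / (A·Δh) = 9.730e-08 × 0.565 / (0.002516 × 0.547) = 3.994e-05 m/s = 3.451 m/day.

3.45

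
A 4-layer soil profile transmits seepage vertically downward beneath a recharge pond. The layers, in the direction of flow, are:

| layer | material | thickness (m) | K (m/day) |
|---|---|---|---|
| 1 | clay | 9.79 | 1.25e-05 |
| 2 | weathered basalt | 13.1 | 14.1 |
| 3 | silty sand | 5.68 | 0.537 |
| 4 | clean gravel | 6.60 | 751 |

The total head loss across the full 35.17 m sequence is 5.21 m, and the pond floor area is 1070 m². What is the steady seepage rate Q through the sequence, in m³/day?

Flow is perpendicular to layering, so the layers act in series and the equivalent K is the thickness-weighted harmonic mean.
Total thickness L = 9.79 + 13.1 + 5.68 + 6.60 = 35.17 m.
Σ(b_i/K_i) = 9.79/1.25e-05 + 13.1/14.1 + 5.68/0.537 + 6.60/751 = 7.832e+05 d.
K_eq = L / Σ(b_i/K_i) = 35.17 / 7.832e+05 = 4.490e-05 m/day.
Q = K_eq · A · (Δh/L) = 4.490e-05 × 1070 × (5.21/35.17) = 0.007118 m³/day.

0.00712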